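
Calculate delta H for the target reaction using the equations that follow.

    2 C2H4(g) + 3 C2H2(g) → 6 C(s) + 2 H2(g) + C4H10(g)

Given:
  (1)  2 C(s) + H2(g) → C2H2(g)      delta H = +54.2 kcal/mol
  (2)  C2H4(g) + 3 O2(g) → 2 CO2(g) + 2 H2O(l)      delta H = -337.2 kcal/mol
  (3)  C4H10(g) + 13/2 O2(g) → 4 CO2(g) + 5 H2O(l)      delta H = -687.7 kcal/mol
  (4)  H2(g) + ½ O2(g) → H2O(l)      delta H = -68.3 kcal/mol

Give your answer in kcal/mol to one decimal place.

delta H = -217.6 kcal/mol

(1) reversed and × 3: (-3)·(+54.2) = -162.6 kcal/mol
(2) × 2: (2)·(-337.2) = -674.4 kcal/mol
(3) reversed: +687.7 kcal/mol
(4) as written: -68.3 kcal/mol
Since enthalpy is a state function, delta H = (-3)·(+54.2) + (2)·(-337.2) + (-1)·(-687.7) + (1)·(-68.3) = -217.6 kcal/mol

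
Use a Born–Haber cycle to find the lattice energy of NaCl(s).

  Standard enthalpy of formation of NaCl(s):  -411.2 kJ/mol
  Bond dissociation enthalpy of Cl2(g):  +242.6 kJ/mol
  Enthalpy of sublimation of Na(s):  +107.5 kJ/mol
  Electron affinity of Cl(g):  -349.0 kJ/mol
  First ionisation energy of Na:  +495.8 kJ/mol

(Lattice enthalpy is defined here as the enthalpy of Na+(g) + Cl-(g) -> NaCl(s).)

U = -786.8 kJ/mol

ΔHf° = 1·ΔHsub + 1·(ΣIE) + 1/2·D(Cl2) + 1·EA + U
-411.2 = 1·(+107.5) + 1·(+495.8) + 1/2·(+242.6) + 1·(-349.0) + U
U = -411.2 − (+375.6) = -786.8 kJ/mol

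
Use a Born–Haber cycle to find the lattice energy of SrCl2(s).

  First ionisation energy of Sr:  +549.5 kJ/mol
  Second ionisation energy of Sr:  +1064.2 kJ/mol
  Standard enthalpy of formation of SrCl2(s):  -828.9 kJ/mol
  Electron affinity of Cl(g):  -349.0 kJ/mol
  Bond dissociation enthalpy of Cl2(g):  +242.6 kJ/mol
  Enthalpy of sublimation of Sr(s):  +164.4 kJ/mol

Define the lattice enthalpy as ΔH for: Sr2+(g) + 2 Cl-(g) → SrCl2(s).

U = -2151.6 kJ/mol

ΔHf° = 1·ΔHsub + 1·(ΣIE) + 1·D(Cl2) + 2·EA + U
-828.9 = 1·(+164.4) + 1·(+1613.7) + 1·(+242.6) + 2·(-349.0) + U
U = -828.9 − (+1322.7) = -2151.6 kJ/mol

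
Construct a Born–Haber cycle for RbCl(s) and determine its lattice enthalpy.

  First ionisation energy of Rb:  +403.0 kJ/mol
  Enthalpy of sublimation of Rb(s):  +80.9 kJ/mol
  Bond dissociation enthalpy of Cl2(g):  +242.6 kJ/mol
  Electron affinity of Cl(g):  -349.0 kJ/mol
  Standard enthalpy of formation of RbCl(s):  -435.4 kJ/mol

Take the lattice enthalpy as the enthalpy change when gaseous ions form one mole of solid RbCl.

ΔHf° = 1·ΔHsub + 1·(ΣIE) + 1/2·D(Cl2) + 1·EA + U
-435.4 = 1·(+80.9) + 1·(+403.0) + 1/2·(+242.6) + 1·(-349.0) + U
U = -435.4 − (+256.2) = -691.6 kJ/mol

U = -691.6 kJ/mol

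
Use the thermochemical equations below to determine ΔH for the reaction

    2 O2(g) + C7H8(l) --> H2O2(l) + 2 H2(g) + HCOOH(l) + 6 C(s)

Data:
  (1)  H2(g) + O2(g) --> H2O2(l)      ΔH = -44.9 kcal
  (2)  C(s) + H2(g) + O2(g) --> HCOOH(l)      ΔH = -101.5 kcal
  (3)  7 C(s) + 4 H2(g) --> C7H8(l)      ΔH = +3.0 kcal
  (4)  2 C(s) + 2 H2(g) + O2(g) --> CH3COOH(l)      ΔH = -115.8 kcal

(1) as written: -44.9 kcal
(2) as written: -101.5 kcal
(3) reversed: -3.0 kcal
(4): not needed.
ΔH = (-44.9) + (-101.5) + (-3.0) = -149.4 kcal

ΔH = -149.4 kcal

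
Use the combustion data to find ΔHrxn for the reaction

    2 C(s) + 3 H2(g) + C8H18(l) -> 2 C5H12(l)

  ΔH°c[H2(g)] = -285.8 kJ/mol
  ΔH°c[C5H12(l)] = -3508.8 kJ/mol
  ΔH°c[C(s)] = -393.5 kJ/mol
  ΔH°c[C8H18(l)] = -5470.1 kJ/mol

ΔHrxn = -96.9 kJ/mol

With combustion enthalpies, reactants minus products:
= [2·(-393.5) + 3·(-285.8) + 1·(-5470.1)] − [2·(-3508.8)]
= -96.9 kJ/mol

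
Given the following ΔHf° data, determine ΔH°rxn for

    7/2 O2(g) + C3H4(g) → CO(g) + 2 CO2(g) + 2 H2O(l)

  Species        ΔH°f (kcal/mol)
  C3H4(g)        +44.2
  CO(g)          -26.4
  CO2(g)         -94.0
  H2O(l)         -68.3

Products: 1·(-26.4) + 2·(-94.0) + 2·(-68.3) = -351.0
Reactants: 7/2·(+0.0) + 1·(+44.2) = +44.2
ΔH°rxn = (-351.0) − (+44.2) = -395.2 kcal/mol

ΔH°rxn = -395.2 kcal/mol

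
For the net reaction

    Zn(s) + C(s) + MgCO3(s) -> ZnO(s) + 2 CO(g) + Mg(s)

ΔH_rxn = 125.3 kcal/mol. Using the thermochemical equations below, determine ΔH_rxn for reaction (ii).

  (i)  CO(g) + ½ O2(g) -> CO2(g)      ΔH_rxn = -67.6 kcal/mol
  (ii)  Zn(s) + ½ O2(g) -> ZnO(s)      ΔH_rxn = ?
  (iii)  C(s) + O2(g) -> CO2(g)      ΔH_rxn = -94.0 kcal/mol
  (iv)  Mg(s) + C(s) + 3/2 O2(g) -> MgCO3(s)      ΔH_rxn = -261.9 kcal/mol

(i) reversed and × 2: (-2)·(-67.6) = +135.2 kcal/mol
(ii) as written: contributes x
(iii) × 2: (2)·(-94.0) = -188.0 kcal/mol
(iv) reversed: +261.9 kcal/mol
+125.3 = (+135.2) + (-188.0) + (+261.9) + x
x = (+125.3 − (+209.1)) / (1) = -83.8 kcal/mol

ΔH_rxn = -83.8 kcal/mol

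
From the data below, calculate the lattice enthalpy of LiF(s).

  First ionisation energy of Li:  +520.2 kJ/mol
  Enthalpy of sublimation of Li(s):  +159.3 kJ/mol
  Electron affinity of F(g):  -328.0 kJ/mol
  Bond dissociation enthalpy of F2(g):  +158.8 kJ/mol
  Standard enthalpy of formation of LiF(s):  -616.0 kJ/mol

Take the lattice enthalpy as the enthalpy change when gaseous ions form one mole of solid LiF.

ΔHf° = 1·ΔHsub + 1·(ΣIE) + 1/2·D(F2) + 1·EA + U
-616.0 = 1·(+159.3) + 1·(+520.2) + 1/2·(+158.8) + 1·(-328.0) + U
U = -616.0 − (+430.9) = -1046.9 kJ/mol

U = -1046.9 kJ/mol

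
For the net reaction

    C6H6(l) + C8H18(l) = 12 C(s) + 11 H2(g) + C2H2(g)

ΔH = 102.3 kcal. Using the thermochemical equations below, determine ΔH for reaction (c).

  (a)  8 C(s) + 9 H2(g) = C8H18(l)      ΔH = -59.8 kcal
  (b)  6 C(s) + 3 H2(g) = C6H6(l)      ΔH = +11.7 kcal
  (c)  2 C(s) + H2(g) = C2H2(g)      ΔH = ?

(a) reversed (reverse to put C8H18(l) on the reactant side): +59.8 kcal
(b) reversed (reverse to put C6H6(l) on the reactant side): -11.7 kcal
(c) as written (C2H2(g) already on the product side): contributes x
+102.3 = (+59.8) + (-11.7) + x
x = (+102.3 − (+48.1)) / (1) = 54.2 kcal

ΔH = 54.2 kcal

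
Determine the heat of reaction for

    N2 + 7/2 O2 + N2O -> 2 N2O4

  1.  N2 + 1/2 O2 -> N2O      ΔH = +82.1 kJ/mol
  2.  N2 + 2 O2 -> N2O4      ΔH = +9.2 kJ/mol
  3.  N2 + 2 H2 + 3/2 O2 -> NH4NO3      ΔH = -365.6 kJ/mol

ΔH = -63.7 kJ/mol

eq. 1 reversed: -82.1 kJ/mol
eq. 2 × 2: (2)·(+9.2) = +18.4 kJ/mol
eq. 3: not needed.
Since enthalpy is a state function, ΔH = (-82.1) + (+18.4) = -63.7 kJ/mol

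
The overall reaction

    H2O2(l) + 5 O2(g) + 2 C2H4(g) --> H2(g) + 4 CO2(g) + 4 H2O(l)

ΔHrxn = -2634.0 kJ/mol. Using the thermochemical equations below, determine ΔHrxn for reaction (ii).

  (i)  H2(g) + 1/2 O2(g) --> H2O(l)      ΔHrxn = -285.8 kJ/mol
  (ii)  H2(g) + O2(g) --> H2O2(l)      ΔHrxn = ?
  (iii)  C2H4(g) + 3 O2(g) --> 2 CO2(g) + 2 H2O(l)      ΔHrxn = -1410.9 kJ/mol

ΔHrxn = -187.8 kJ/mol

(i): not needed.
(ii) reversed (reverse to put H2O2(l) on the reactant side): contributes −x
(iii) × 2 (×2 to match 2 C2H4(g) in the target): (2)·(-1410.9) = -2821.8 kJ/mol
-2634.0 = (-2821.8) − x
x = (-2634.0 − (-2821.8)) / (-1) = -187.8 kJ/mol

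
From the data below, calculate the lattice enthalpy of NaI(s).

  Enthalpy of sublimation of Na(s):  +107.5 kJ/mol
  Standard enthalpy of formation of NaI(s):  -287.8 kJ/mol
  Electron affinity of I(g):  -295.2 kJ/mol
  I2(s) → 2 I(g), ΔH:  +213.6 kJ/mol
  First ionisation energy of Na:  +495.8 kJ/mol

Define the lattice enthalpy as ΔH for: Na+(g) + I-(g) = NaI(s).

U = -702.7 kJ/mol

ΔHf° = 1·ΔHsub + 1·(ΣIE) + 1/2·D(I2) + 1·EA + U
-287.8 = 1·(+107.5) + 1·(+495.8) + 1/2·(+213.6) + 1·(-295.2) + U
U = -287.8 − (+414.9) = -702.7 kJ/mol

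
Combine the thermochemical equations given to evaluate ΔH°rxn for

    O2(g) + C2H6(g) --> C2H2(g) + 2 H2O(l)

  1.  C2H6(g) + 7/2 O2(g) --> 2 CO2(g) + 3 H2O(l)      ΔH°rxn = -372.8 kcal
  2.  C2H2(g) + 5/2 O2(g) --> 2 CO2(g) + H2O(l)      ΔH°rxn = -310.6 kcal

eq. 1 as written (C2H6(g) already on the reactant side): -372.8 kcal
eq. 2 reversed (C2H2(g) must end up as a product): +310.6 kcal
Since enthalpy is a state function, ΔH°rxn = (-372.8) + (+310.6) = -62.2 kcal

ΔH°rxn = -62.2 kcal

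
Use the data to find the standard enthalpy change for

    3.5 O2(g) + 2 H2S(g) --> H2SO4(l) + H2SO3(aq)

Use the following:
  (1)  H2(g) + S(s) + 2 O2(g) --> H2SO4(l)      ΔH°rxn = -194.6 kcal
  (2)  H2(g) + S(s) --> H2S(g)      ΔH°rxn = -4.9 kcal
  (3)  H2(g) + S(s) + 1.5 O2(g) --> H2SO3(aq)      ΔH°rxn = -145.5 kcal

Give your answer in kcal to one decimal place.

(1) as written (H2SO4(l) already on the product side): -194.6 kcal
(2) reversed and × 2 (reverse to put H2S(g) on the reactant side; ×2 to match 2 H2S(g) in the target): (-2)·(-4.9) = +9.8 kcal
(3) as written (H2SO3(aq) already on the product side): -145.5 kcal
ΔH°rxn = (1)·(-194.6) + (-2)·(-4.9) + (1)·(-145.5) = -330.3 kcal

ΔH°rxn = -330.3 kcal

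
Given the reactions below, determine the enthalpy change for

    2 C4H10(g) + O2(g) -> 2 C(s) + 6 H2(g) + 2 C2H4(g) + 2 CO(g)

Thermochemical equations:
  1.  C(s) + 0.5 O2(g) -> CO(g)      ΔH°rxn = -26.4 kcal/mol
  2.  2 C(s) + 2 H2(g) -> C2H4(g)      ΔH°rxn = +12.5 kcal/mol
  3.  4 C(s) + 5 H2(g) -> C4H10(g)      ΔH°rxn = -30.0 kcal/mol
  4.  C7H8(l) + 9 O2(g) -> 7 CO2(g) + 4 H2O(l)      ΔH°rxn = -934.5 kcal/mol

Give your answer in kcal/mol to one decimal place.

ΔH°rxn = 32.2 kcal/mol

eq. 1 × 2: (2)·(-26.4) = -52.8 kcal/mol
eq. 2 × 2: (2)·(+12.5) = +25.0 kcal/mol
eq. 3 reversed and × 2: (-2)·(-30.0) = +60.0 kcal/mol
eq. 4: not needed.
ΔH°rxn = (-52.8) + (+25.0) + (+60.0) = 32.2 kcal/mol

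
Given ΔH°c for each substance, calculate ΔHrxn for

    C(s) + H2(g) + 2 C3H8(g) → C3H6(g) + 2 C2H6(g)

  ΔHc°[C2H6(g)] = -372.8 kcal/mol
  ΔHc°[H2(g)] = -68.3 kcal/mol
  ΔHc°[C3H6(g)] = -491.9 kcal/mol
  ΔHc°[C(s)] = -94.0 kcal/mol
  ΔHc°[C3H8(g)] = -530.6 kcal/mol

ΔHrxn = 14.0 kcal/mol

Using ΔH = Σ nΔHc°(reactants) − Σ nΔHc°(products):
= [1·(-94.0) + 1·(-68.3) + 2·(-530.6)] − [1·(-491.9) + 2·(-372.8)]
= 14.0 kcal/mol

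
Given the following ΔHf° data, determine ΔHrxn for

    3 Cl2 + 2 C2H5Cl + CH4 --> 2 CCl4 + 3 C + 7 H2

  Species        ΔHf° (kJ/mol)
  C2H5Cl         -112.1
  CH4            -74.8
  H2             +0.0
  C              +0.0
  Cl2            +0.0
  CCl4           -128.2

ΔHrxn = 42.6 kJ/mol

Products: 2·(-128.2) + 3·(+0.0) + 7·(+0.0) = -256.4
Reactants: 3·(+0.0) + 2·(-112.1) + 1·(-74.8) = -299.0
ΔHrxn = (-256.4) − (-299.0) = 42.6 kJ/mol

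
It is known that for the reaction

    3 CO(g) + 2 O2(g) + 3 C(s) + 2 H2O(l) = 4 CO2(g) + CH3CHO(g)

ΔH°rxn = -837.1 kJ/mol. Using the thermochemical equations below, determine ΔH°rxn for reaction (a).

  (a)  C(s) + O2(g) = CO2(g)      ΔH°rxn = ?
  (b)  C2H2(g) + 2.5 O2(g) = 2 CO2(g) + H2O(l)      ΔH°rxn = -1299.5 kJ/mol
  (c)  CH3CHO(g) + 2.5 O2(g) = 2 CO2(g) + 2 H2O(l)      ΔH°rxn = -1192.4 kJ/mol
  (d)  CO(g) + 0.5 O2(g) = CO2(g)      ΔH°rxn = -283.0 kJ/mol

ΔH°rxn = -393.5 kJ/mol

(a) × 3 (×3 to match 3 C(s) in the target): contributes 3·x
(b): not needed (C2H2(g) appears nowhere else).
(c) reversed (CH3CHO(g) must end up as a product): +1192.4 kJ/mol
(d) × 3 (×3 to match 3 CO(g) in the target): (3)·(-283.0) = -849.0 kJ/mol
-837.1 = (+1192.4) + (-849.0) + 3·x
x = (-837.1 − (+343.4)) / (3) = -393.5 kJ/mol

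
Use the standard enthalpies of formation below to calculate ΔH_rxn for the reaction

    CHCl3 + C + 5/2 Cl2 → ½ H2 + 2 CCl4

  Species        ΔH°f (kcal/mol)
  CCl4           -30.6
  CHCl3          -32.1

ΔH°rxn = Σ nΔHf°(products) − Σ nΔHf°(reactants).
Products: 1/2·(+0.0) + 2·(-30.6) = -61.2
Reactants: 1·(-32.1) + 1·(+0.0) + 5/2·(+0.0) = -32.1
ΔH_rxn = (-61.2) − (-32.1) = -29.1 kcal/mol

ΔH_rxn = -29.1 kcal/mol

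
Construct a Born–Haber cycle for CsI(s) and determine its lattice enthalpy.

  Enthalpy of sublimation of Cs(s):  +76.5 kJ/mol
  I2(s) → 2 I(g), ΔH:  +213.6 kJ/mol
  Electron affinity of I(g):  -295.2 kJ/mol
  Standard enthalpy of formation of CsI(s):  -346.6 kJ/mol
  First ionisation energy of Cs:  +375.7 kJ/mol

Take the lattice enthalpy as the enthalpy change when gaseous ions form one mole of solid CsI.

U = -610.4 kJ/mol

ΔHf° = 1·ΔHsub + 1·(ΣIE) + 1/2·D(I2) + 1·EA + U
-346.6 = 1·(+76.5) + 1·(+375.7) + 1/2·(+213.6) + 1·(-295.2) + U
U = -346.6 − (+263.8) = -610.4 kJ/mol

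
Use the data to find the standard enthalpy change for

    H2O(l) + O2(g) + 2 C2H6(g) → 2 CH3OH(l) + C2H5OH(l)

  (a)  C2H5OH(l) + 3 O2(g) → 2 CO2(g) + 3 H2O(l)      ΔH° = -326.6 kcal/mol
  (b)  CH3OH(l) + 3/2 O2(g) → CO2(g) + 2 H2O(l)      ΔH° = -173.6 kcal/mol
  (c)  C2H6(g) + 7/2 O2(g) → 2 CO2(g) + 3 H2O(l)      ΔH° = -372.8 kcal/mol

ΔH° = -71.8 kcal/mol

(a) reversed: +326.6 kcal/mol
(b) reversed and × 2: (-2)·(-173.6) = +347.2 kcal/mol
(c) × 2: (2)·(-372.8) = -745.6 kcal/mol
ΔH° = (+326.6) + (+347.2) + (-745.6) = -71.8 kcal/mol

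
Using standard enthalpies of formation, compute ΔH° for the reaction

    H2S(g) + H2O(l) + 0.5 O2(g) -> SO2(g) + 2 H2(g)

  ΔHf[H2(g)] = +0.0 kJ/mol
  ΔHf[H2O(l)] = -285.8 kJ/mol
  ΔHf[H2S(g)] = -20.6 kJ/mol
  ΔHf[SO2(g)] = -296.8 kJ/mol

ΔH° = 9.6 kJ/mol

ΔH°rxn = Σ nΔHf°(products) − Σ nΔHf°(reactants).
Products: 1·(-296.8) + 2·(+0.0) = -296.8
Reactants: 1·(-20.6) + 1·(-285.8) + 1/2·(+0.0) = -306.4
ΔH° = (-296.8) − (-306.4) = 9.6 kJ/mol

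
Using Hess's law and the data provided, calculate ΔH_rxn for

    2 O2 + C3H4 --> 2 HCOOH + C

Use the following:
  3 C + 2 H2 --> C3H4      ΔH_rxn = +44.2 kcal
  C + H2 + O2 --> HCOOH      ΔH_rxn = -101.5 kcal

ΔH_rxn = -247.2 kcal

equation 1 reversed (reverse to put C3H4 on the reactant side): -44.2 kcal
equation 2 × 2 (×2 to match 2 HCOOH in the target): (2)·(-101.5) = -203.0 kcal
ΔH_rxn = (-44.2) + (-203.0) = -247.2 kcal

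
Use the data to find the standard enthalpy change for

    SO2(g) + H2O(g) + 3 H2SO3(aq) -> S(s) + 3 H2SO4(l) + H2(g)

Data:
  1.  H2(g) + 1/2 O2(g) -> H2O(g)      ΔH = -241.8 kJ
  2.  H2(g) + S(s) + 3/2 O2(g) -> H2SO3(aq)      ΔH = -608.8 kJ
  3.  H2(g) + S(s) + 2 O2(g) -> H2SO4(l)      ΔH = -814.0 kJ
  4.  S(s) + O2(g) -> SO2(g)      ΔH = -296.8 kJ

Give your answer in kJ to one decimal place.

ΔH = -77.0 kJ

eq. 1 reversed: +241.8 kJ
eq. 2 reversed and × 3: (-3)·(-608.8) = +1826.4 kJ
eq. 3 × 3: (3)·(-814.0) = -2442.0 kJ
eq. 4 reversed: +296.8 kJ
Summing the manipulated equations, ΔH = (-1)·(-241.8) + (-3)·(-608.8) + (3)·(-814.0) + (-1)·(-296.8) = -77.0 kJ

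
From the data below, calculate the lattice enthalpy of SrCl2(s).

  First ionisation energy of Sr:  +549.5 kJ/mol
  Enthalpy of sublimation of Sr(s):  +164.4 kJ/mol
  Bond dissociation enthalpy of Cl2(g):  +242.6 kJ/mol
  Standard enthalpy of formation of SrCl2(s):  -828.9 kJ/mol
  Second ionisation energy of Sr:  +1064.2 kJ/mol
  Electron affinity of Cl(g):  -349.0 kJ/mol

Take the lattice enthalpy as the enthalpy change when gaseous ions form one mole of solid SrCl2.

ΔHf° = 1·ΔHsub + 1·(ΣIE) + 1·D(Cl2) + 2·EA + U
-828.9 = 1·(+164.4) + 1·(+1613.7) + 1·(+242.6) + 2·(-349.0) + U
U = -828.9 − (+1322.7) = -2151.6 kJ/mol

U = -2151.6 kJ/mol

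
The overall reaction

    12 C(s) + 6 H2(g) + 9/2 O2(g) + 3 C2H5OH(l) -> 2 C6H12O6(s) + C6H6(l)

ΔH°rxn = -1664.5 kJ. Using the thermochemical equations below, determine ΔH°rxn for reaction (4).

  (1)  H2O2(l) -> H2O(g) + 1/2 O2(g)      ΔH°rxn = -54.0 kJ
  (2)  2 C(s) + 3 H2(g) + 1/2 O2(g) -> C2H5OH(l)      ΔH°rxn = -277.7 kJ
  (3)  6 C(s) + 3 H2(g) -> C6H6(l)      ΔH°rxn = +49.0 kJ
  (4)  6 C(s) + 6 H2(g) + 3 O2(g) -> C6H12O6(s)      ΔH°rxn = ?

(1): not needed.
(2) reversed and × 3: (-3)·(-277.7) = +833.1 kJ
(3) as written: +49.0 kJ
(4) × 2: contributes 2·x
-1664.5 = (+833.1) + (+49.0) + 2·x
x = (-1664.5 − (+882.1)) / (2) = -1273.3 kJ

ΔH°rxn = -1273.3 kJ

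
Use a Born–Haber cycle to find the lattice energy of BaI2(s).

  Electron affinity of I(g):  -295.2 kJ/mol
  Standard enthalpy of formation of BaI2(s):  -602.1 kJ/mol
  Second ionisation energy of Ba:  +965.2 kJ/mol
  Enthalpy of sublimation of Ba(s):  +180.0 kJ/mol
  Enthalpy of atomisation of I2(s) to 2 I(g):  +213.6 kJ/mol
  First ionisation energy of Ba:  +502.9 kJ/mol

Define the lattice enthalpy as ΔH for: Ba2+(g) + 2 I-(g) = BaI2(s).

ΔHf° = 1·ΔHsub + 1·(ΣIE) + 1·D(I2) + 2·EA + U
-602.1 = 1·(+180.0) + 1·(+1468.1) + 1·(+213.6) + 2·(-295.2) + U
U = -602.1 − (+1271.3) = -1873.4 kJ/mol

U = -1873.4 kJ/mol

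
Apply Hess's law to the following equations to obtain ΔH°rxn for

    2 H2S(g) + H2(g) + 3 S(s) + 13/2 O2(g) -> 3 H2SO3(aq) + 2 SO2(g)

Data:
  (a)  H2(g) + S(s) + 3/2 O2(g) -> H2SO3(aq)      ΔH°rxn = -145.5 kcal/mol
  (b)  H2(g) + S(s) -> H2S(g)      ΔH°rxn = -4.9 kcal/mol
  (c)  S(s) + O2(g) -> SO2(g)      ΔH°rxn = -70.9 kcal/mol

ΔH°rxn = -568.5 kcal/mol

(a) × 3: (3)·(-145.5) = -436.5 kcal/mol
(b) reversed and × 2: (-2)·(-4.9) = +9.8 kcal/mol
(c) × 2: (2)·(-70.9) = -141.8 kcal/mol
ΔH°rxn = (3)·(-145.5) + (-2)·(-4.9) + (2)·(-70.9) = -568.5 kcal/mol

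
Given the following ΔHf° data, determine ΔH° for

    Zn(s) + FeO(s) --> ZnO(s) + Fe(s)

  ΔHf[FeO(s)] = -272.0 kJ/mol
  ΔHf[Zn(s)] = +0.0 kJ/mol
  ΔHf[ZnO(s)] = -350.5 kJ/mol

ΔH° = -78.5 kJ/mol

ΔH°rxn = Σ nΔHf°(products) − Σ nΔHf°(reactants).
Products: 1·(-350.5) + 1·(+0.0) = -350.5
Reactants: 1·(+0.0) + 1·(-272.0) = -272.0
ΔH° = (-350.5) − (-272.0) = -78.5 kJ/mol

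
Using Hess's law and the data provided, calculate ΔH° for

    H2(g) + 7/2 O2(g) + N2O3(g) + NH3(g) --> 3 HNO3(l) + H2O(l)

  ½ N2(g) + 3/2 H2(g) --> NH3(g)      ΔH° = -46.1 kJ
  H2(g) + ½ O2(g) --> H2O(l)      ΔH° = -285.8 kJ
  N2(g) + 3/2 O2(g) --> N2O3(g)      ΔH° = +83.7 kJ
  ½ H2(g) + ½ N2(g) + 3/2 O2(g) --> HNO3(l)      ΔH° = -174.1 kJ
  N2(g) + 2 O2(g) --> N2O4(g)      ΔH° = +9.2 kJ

equation 1 reversed: +46.1 kJ
equation 2 as written: -285.8 kJ
equation 3 reversed: -83.7 kJ
equation 4 × 3: (3)·(-174.1) = -522.3 kJ
equation 5: not needed.
By Hess's law, ΔH° = (-1)·(-46.1) + (1)·(-285.8) + (-1)·(+83.7) + (3)·(-174.1) = -845.7 kJ

ΔH° = -845.7 kJ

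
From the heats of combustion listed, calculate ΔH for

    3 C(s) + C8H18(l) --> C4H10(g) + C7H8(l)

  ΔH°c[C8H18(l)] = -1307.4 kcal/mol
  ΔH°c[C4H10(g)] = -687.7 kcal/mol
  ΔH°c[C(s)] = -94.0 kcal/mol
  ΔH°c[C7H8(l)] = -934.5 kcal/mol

Using ΔH = Σ nΔHc°(reactants) − Σ nΔHc°(products):
= [3·(-94.0) + 1·(-1307.4)] − [1·(-687.7) + 1·(-934.5)]
= 32.8 kcal/mol

ΔH = 32.8 kcal/mol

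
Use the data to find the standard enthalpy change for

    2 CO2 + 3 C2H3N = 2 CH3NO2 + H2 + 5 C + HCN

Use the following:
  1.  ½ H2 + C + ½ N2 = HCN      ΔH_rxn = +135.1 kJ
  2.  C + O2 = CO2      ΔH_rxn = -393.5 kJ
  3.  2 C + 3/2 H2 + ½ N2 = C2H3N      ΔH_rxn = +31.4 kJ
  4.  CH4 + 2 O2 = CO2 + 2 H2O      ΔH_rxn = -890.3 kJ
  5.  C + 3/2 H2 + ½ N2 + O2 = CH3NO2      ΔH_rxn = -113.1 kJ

eq. 1 as written (HCN already on the product side): +135.1 kJ
eq. 2 reversed and × 2: (-2)·(-393.5) = +787.0 kJ
eq. 3 reversed and × 3 (C2H3N must end up as a reactant; scale by 3 for the 3 C2H3N): (-3)·(+31.4) = -94.2 kJ
eq. 4: not needed (CH4 appears nowhere else).
eq. 5 × 2 (scale by 2 for the 2 CH3NO2): (2)·(-113.1) = -226.2 kJ
Combining the equations, ΔH_rxn = (1)·(+135.1) + (-2)·(-393.5) + (-3)·(+31.4) + (2)·(-113.1) = 601.7 kJ

ΔH_rxn = 601.7 kJ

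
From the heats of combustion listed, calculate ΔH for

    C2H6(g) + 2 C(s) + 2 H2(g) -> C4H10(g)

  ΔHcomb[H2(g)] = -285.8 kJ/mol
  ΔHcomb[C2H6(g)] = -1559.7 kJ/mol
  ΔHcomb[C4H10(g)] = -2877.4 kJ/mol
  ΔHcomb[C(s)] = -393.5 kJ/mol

ΔH = -40.9 kJ/mol

With combustion enthalpies, reactants minus products:
= [1·(-1559.7) + 2·(-393.5) + 2·(-285.8)] − [1·(-2877.4)]
= -40.9 kJ/mol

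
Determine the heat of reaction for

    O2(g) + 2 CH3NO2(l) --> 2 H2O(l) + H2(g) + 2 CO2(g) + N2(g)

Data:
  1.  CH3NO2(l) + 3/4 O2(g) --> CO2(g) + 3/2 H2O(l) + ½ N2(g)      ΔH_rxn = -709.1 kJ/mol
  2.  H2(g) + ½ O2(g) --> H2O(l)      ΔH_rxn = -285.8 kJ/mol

ΔH_rxn = -1132.4 kJ/mol

eq. 1 × 2: (2)·(-709.1) = -1418.2 kJ/mol
eq. 2 reversed: +285.8 kJ/mol
ΔH_rxn = (2)·(-709.1) + (-1)·(-285.8) = -1132.4 kJ/mol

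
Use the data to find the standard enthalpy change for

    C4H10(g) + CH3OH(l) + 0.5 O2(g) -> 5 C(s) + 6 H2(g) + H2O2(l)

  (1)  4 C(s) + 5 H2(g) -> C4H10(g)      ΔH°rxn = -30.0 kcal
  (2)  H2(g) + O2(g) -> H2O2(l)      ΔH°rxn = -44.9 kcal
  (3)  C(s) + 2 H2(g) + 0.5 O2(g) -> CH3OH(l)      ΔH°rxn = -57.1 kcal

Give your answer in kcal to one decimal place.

ΔH°rxn = 42.2 kcal

(1) reversed (C4H10(g) must end up as a reactant): +30.0 kcal
(2) as written (H2O2(l) already on the product side): -44.9 kcal
(3) reversed (CH3OH(l) must end up as a reactant): +57.1 kcal
By Hess's law, ΔH°rxn = (+30.0) + (-44.9) + (+57.1) = 42.2 kcal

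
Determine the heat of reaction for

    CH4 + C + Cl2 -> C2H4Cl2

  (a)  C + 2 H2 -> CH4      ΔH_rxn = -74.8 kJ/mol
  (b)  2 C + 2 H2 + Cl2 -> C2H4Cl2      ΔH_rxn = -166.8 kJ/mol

ΔH_rxn = -92.0 kJ/mol

(a) reversed (CH4 must end up as a reactant): +74.8 kJ/mol
(b) as written (C2H4Cl2 already on the product side): -166.8 kJ/mol
ΔH_rxn = (-1)·(-74.8) + (1)·(-166.8) = -92.0 kJ/mol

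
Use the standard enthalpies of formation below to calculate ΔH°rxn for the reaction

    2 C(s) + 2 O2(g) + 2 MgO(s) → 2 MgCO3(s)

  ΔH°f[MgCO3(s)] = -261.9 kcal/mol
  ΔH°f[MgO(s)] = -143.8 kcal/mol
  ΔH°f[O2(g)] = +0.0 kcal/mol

Products: 2·(-261.9) = -523.8
Reactants: 2·(+0.0) + 2·(+0.0) + 2·(-143.8) = -287.6
ΔH°rxn = (-523.8) − (-287.6) = -236.2 kcal/mol

ΔH°rxn = -236.2 kcal/mol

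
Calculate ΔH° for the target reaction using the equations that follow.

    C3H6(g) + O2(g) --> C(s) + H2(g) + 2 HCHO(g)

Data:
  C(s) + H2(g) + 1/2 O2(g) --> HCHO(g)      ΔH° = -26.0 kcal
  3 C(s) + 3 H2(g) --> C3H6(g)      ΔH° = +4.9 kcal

ΔH° = -56.9 kcal

equation 1 × 2 (scale by 2 for the 2 HCHO(g)): (2)·(-26.0) = -52.0 kcal
equation 2 reversed (C3H6(g) must end up as a reactant): -4.9 kcal
By Hess's law, ΔH° = (-52.0) + (-4.9) = -56.9 kcal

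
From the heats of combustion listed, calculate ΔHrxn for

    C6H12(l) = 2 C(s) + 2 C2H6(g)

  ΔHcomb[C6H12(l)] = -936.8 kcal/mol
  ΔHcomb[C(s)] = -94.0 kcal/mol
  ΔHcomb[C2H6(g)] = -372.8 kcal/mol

Using ΔH = Σ nΔHc°(reactants) − Σ nΔHc°(products):
= [1·(-936.8)] − [2·(-94.0) + 2·(-372.8)]
= -3.2 kcal/mol

ΔHrxn = -3.2 kcal/mol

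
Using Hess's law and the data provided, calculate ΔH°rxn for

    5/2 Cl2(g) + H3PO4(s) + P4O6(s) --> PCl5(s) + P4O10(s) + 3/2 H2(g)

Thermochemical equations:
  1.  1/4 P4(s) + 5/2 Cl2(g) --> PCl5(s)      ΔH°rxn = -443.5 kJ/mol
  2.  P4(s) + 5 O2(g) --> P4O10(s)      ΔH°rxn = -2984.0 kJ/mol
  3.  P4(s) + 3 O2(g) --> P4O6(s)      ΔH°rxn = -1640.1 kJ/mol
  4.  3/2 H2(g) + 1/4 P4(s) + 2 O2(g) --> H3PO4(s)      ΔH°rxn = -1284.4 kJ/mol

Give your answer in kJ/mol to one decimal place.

eq. 1 as written (PCl5(s) already on the product side): -443.5 kJ/mol
eq. 2 as written (P4O10(s) already on the product side): -2984.0 kJ/mol
eq. 3 reversed (P4O6(s) must end up as a reactant): +1640.1 kJ/mol
eq. 4 reversed (H3PO4(s) must end up as a reactant): +1284.4 kJ/mol
Since enthalpy is a state function, ΔH°rxn = (-443.5) + (-2984.0) + (+1640.1) + (+1284.4) = -503.0 kJ/mol

ΔH°rxn = -503.0 kJ/mol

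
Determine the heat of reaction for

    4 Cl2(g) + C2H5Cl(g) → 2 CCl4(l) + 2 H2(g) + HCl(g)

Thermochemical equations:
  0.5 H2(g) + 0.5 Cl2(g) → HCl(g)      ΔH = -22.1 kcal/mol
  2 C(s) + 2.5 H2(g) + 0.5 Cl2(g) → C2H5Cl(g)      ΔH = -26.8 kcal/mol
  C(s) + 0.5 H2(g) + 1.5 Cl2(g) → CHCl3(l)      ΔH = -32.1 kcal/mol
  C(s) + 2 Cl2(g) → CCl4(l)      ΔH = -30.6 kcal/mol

ΔH = -56.5 kcal/mol

equation 1 as written: -22.1 kcal/mol
equation 2 reversed: +26.8 kcal/mol
equation 3: not needed.
equation 4 × 2: (2)·(-30.6) = -61.2 kcal/mol
ΔH = (1)·(-22.1) + (-1)·(-26.8) + (2)·(-30.6) = -56.5 kcal/mol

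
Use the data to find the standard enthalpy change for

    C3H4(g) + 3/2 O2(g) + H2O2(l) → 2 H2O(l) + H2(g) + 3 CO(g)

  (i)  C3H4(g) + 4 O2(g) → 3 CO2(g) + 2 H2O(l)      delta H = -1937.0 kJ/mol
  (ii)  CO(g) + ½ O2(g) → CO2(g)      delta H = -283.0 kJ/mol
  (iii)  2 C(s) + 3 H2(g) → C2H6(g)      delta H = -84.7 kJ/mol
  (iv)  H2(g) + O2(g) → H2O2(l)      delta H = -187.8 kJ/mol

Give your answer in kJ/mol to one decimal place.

(i) as written: -1937.0 kJ/mol
(ii) reversed and × 3: (-3)·(-283.0) = +849.0 kJ/mol
(iii): not needed.
(iv) reversed: +187.8 kJ/mol
delta H = (1)·(-1937.0) + (-3)·(-283.0) + (-1)·(-187.8) = -900.2 kJ/mol

delta H = -900.2 kJ/mol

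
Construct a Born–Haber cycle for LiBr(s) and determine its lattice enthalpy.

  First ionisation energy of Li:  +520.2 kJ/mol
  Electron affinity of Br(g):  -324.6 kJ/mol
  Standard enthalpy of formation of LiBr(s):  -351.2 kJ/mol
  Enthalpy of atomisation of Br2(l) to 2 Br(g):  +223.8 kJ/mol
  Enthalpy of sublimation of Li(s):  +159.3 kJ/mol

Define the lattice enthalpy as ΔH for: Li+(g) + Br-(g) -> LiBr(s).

ΔHf° = 1·ΔHsub + 1·(ΣIE) + 1/2·D(Br2) + 1·EA + U
-351.2 = 1·(+159.3) + 1·(+520.2) + 1/2·(+223.8) + 1·(-324.6) + U
U = -351.2 − (+466.8) = -818.0 kJ/mol

U = -818.0 kJ/mol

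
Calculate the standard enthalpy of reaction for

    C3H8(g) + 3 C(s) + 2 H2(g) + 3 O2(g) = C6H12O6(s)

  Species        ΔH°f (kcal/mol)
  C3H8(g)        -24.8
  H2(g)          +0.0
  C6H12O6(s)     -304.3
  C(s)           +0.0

Products: 1·(-304.3) = -304.3
Reactants: 1·(-24.8) + 3·(+0.0) + 2·(+0.0) + 3·(+0.0) = -24.8
ΔH° = (-304.3) − (-24.8) = -279.5 kcal/mol

ΔH° = -279.5 kcal/mol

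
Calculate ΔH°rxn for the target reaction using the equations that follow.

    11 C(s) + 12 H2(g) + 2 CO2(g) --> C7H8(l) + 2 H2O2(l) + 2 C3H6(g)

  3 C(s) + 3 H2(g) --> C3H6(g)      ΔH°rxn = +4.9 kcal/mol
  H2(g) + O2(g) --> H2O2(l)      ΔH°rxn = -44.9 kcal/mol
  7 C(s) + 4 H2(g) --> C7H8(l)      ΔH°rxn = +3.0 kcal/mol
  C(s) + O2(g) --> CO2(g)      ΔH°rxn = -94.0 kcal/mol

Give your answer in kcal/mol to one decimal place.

ΔH°rxn = 111.0 kcal/mol

equation 1 × 2: (2)·(+4.9) = +9.8 kcal/mol
equation 2 × 2: (2)·(-44.9) = -89.8 kcal/mol
equation 3 as written: +3.0 kcal/mol
equation 4 reversed and × 2: (-2)·(-94.0) = +188.0 kcal/mol
By Hess's law, ΔH°rxn = (2)·(+4.9) + (2)·(-44.9) + (1)·(+3.0) + (-2)·(-94.0) = 111.0 kcal/mol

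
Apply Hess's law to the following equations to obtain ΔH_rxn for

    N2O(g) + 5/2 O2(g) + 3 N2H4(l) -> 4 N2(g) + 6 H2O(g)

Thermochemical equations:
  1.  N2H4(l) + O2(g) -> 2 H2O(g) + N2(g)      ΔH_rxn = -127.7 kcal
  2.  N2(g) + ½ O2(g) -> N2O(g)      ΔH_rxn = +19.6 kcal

ΔH_rxn = -402.7 kcal

eq. 1 × 3: (3)·(-127.7) = -383.1 kcal
eq. 2 reversed: -19.6 kcal
Summing the manipulated equations, ΔH_rxn = (3)·(-127.7) + (-1)·(+19.6) = -402.7 kcal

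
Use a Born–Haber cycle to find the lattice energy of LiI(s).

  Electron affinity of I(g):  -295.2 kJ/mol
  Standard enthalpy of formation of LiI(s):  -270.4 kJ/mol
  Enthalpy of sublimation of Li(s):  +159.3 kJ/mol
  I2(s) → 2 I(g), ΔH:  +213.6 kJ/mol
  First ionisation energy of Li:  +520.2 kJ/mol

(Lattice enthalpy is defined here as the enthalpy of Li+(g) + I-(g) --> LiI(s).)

U = -761.5 kJ/mol

ΔHf° = 1·ΔHsub + 1·(ΣIE) + 1/2·D(I2) + 1·EA + U
-270.4 = 1·(+159.3) + 1·(+520.2) + 1/2·(+213.6) + 1·(-295.2) + U
U = -270.4 − (+491.1) = -761.5 kJ/mol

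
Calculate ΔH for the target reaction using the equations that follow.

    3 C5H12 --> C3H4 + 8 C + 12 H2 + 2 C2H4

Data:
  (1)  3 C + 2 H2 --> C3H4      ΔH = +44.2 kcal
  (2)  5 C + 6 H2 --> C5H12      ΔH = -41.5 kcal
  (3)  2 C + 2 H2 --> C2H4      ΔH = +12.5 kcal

ΔH = 193.7 kcal

(1) as written (C3H4 already on the product side): +44.2 kcal
(2) reversed and × 3 (C5H12 must end up as a reactant; scale by 3 for the 3 C5H12): (-3)·(-41.5) = +124.5 kcal
(3) × 2 (×2 to match 2 C2H4 in the target): (2)·(+12.5) = +25.0 kcal
ΔH = (+44.2) + (+124.5) + (+25.0) = 193.7 kcal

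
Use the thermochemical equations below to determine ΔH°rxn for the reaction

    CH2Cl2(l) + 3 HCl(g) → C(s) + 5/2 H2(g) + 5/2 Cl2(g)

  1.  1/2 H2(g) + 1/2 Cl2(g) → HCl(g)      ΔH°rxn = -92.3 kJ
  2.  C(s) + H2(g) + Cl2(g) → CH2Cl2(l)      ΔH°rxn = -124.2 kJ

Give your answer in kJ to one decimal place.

eq. 1 reversed and × 3: (-3)·(-92.3) = +276.9 kJ
eq. 2 reversed: +124.2 kJ
ΔH°rxn = (+276.9) + (+124.2) = 401.1 kJ

ΔH°rxn = 401.1 kJ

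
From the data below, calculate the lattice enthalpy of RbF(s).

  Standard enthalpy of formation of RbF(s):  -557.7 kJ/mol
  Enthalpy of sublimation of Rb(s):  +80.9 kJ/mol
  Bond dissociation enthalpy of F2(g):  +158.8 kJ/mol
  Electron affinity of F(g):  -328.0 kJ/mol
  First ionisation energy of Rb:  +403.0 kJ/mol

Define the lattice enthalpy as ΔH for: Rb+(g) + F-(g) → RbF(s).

U = -793.0 kJ/mol

ΔHf° = 1·ΔHsub + 1·(ΣIE) + 1/2·D(F2) + 1·EA + U
-557.7 = 1·(+80.9) + 1·(+403.0) + 1/2·(+158.8) + 1·(-328.0) + U
U = -557.7 − (+235.3) = -793.0 kJ/mol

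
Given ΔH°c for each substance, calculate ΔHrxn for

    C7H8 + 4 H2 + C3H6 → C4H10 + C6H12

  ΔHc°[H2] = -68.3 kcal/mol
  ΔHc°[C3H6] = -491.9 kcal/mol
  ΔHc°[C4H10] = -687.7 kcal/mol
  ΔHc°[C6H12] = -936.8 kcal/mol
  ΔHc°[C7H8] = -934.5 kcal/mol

Using ΔH = Σ nΔHc°(reactants) − Σ nΔHc°(products):
= [1·(-934.5) + 4·(-68.3) + 1·(-491.9)] − [1·(-687.7) + 1·(-936.8)]
= -75.1 kcal/mol

ΔHrxn = -75.1 kcal/mol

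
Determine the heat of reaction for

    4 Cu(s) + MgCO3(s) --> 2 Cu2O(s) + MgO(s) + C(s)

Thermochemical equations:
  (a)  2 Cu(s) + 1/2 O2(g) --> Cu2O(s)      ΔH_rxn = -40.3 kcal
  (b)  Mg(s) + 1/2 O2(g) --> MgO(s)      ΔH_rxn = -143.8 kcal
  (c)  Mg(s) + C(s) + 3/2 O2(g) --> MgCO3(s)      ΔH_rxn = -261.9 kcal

(a) × 2: (2)·(-40.3) = -80.6 kcal
(b) as written: -143.8 kcal
(c) reversed: +261.9 kcal
By Hess's law, ΔH_rxn = (-80.6) + (-143.8) + (+261.9) = 37.5 kcal

ΔH_rxn = 37.5 kcal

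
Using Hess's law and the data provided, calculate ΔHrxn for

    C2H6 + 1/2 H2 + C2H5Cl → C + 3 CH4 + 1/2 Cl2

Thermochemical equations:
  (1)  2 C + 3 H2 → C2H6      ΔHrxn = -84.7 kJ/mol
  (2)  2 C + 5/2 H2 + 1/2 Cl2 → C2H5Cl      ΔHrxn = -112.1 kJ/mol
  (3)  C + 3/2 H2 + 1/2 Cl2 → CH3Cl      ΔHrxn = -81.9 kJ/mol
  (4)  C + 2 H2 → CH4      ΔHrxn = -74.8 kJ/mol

(1) reversed (reverse to put C2H6 on the reactant side): +84.7 kJ/mol
(2) reversed (reverse to put C2H5Cl on the reactant side): +112.1 kJ/mol
(3): not needed (CH3Cl appears nowhere else).
(4) × 3 (scale by 3 for the 3 CH4): (3)·(-74.8) = -224.4 kJ/mol
Summing the manipulated equations, ΔHrxn = (-1)·(-84.7) + (-1)·(-112.1) + (3)·(-74.8) = -27.6 kJ/mol

ΔHrxn = -27.6 kJ/mol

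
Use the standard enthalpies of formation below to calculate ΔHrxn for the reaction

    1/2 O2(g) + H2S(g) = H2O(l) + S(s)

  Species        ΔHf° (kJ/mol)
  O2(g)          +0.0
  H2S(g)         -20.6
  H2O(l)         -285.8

ΔHrxn = -265.2 kJ/mol

ΔH°rxn = Σ nΔHf°(products) − Σ nΔHf°(reactants).
Products: 1·(-285.8) + 1·(+0.0) = -285.8
Reactants: 1/2·(+0.0) + 1·(-20.6) = -20.6
ΔHrxn = (-285.8) − (-20.6) = -265.2 kJ/mol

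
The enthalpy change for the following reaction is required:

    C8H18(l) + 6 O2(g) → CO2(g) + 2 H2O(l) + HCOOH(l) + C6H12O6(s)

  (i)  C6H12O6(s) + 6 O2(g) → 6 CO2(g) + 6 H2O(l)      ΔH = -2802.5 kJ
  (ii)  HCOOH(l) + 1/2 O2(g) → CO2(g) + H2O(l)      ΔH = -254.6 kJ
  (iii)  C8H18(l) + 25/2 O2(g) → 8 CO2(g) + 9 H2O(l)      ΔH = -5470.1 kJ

ΔH = -2413.0 kJ

(i) reversed: +2802.5 kJ
(ii) reversed: +254.6 kJ
(iii) as written: -5470.1 kJ
Summing the manipulated equations, ΔH = (+2802.5) + (+254.6) + (-5470.1) = -2413.0 kJ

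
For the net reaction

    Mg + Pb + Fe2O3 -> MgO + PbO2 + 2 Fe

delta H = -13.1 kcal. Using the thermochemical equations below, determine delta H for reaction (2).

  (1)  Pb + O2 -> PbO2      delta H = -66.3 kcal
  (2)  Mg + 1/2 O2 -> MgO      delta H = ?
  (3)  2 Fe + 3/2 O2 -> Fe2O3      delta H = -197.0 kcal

delta H = -143.8 kcal

(1) as written: -66.3 kcal
(2) as written: contributes x
(3) reversed: +197.0 kcal
-13.1 = (-66.3) + (+197.0) + x
x = (-13.1 − (+130.7)) / (1) = -143.8 kcal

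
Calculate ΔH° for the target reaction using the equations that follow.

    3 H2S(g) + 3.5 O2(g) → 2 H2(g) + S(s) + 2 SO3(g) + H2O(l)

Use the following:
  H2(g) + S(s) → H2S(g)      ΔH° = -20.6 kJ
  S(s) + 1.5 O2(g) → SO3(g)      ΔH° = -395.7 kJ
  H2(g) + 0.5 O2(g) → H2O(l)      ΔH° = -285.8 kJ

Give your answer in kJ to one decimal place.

ΔH° = -1015.4 kJ

equation 1 reversed and × 3 (H2S(g) must end up as a reactant; ×3 to match 3 H2S(g) in the target): (-3)·(-20.6) = +61.8 kJ
equation 2 × 2 (scale by 2 for the 2 SO3(g)): (2)·(-395.7) = -791.4 kJ
equation 3 as written (H2O(l) already on the product side): -285.8 kJ
Combining the equations, ΔH° = (+61.8) + (-791.4) + (-285.8) = -1015.4 kJ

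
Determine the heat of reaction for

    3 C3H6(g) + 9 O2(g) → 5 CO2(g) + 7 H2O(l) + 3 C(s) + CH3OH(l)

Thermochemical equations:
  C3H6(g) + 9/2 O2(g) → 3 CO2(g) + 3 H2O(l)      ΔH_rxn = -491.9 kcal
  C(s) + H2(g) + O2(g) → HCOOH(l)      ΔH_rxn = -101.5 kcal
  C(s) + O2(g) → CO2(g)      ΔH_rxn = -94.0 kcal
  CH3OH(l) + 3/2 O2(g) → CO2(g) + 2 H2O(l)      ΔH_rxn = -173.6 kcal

equation 1 × 3 (scale by 3 for the 3 C3H6(g)): (3)·(-491.9) = -1475.7 kcal
equation 2: not needed (HCOOH(l) appears nowhere else).
equation 3 reversed and × 3: (-3)·(-94.0) = +282.0 kcal
equation 4 reversed (CH3OH(l) must end up as a product): +173.6 kcal
Since enthalpy is a state function, ΔH_rxn = (-1475.7) + (+282.0) + (+173.6) = -1020.1 kcal

ΔH_rxn = -1020.1 kcal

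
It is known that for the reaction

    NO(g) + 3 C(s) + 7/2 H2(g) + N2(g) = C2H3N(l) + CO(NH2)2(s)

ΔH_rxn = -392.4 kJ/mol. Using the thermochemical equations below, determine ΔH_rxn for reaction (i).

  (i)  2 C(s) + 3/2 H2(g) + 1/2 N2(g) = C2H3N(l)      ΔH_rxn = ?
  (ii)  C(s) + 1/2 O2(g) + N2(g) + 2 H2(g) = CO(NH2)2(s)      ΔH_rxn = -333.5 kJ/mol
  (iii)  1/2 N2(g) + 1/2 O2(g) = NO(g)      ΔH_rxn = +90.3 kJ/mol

ΔH_rxn = 31.4 kJ/mol

(i) as written: contributes x
(ii) as written: -333.5 kJ/mol
(iii) reversed: -90.3 kJ/mol
-392.4 = (-333.5) + (-90.3) + x
x = (-392.4 − (-423.8)) / (1) = 31.4 kJ/mol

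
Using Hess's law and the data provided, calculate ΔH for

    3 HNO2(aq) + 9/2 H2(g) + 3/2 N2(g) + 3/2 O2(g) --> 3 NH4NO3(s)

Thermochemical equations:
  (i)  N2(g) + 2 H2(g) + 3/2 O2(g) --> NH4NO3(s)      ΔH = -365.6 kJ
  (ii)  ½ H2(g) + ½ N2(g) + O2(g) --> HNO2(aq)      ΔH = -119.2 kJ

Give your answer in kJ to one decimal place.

(i) × 3: (3)·(-365.6) = -1096.8 kJ
(ii) reversed and × 3: (-3)·(-119.2) = +357.6 kJ
Combining the equations, ΔH = (3)·(-365.6) + (-3)·(-119.2) = -739.2 kJ

ΔH = -739.2 kJ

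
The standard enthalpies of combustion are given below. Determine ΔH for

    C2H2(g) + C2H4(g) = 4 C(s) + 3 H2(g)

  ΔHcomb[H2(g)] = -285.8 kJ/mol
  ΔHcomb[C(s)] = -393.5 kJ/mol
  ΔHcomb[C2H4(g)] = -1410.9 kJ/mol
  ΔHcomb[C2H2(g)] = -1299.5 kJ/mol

Using ΔH = Σ nΔHc°(reactants) − Σ nΔHc°(products):
= [1·(-1299.5) + 1·(-1410.9)] − [4·(-393.5) + 3·(-285.8)]
= -279.0 kJ/mol

ΔH = -279.0 kJ/mol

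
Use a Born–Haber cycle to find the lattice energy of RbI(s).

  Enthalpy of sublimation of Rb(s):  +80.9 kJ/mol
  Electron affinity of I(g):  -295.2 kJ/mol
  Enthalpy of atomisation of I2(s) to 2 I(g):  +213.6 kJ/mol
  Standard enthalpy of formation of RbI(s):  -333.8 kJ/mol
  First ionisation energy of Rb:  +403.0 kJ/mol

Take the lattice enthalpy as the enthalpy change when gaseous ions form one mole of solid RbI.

U = -629.3 kJ/mol

ΔHf° = 1·ΔHsub + 1·(ΣIE) + 1/2·D(I2) + 1·EA + U
-333.8 = 1·(+80.9) + 1·(+403.0) + 1/2·(+213.6) + 1·(-295.2) + U
U = -333.8 − (+295.5) = -629.3 kJ/mol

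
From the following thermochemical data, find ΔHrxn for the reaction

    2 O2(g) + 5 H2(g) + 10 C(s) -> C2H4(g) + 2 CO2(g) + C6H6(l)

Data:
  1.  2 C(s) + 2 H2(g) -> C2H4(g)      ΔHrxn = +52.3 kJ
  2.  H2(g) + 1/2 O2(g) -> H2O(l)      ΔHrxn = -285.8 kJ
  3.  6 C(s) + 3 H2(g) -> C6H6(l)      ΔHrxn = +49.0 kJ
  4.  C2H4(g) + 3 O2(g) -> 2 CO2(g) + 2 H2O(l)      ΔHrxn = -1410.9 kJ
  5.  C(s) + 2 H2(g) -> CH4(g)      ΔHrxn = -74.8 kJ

eq. 1 × 2: (2)·(+52.3) = +104.6 kJ
eq. 2 reversed and × 2: (-2)·(-285.8) = +571.6 kJ
eq. 3 as written (C6H6(l) already on the product side): +49.0 kJ
eq. 4 as written (CO2(g) already on the product side): -1410.9 kJ
eq. 5: not needed (CH4(g) appears nowhere else).
ΔHrxn = (+104.6) + (+571.6) + (+49.0) + (-1410.9) = -685.7 kJ

ΔHrxn = -685.7 kJ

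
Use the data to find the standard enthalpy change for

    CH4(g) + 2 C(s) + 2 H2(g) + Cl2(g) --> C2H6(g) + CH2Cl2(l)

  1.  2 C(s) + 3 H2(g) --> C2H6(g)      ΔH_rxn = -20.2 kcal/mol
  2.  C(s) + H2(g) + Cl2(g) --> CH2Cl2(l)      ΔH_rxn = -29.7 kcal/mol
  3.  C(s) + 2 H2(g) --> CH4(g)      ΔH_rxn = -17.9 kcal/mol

eq. 1 as written: -20.2 kcal/mol
eq. 2 as written: -29.7 kcal/mol
eq. 3 reversed: +17.9 kcal/mol
By Hess's law, ΔH_rxn = (1)·(-20.2) + (1)·(-29.7) + (-1)·(-17.9) = -32.0 kcal/mol

ΔH_rxn = -32.0 kcal/mol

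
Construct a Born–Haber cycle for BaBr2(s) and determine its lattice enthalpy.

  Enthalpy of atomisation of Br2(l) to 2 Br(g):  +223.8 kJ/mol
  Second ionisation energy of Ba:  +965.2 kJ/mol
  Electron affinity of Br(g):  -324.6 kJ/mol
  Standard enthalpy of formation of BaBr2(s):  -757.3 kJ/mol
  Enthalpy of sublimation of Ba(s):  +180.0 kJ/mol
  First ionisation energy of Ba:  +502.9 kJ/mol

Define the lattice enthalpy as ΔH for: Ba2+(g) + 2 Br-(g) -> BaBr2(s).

ΔHf° = 1·ΔHsub + 1·(ΣIE) + 1·D(Br2) + 2·EA + U
-757.3 = 1·(+180.0) + 1·(+1468.1) + 1·(+223.8) + 2·(-324.6) + U
U = -757.3 − (+1222.7) = -1980.0 kJ/mol

U = -1980.0 kJ/mol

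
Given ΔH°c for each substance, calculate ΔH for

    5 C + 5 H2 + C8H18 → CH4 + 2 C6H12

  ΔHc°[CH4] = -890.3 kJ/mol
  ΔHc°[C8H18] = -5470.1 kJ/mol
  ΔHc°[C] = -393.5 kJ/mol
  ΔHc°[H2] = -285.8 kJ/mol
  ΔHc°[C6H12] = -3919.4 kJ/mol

ΔH = -137.5 kJ/mol

Using ΔH = Σ nΔHc°(reactants) − Σ nΔHc°(products):
= [5·(-393.5) + 5·(-285.8) + 1·(-5470.1)] − [1·(-890.3) + 2·(-3919.4)]
= -137.5 kJ/mol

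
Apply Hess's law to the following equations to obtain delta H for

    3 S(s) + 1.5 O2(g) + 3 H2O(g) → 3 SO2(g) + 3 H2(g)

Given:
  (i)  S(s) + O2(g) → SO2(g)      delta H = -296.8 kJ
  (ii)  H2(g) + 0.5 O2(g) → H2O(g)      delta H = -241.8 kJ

delta H = -165.0 kJ

(i) × 3 (×3 to match 3 SO2(g) in the target): (3)·(-296.8) = -890.4 kJ
(ii) reversed and × 3 (H2O(g) must end up as a reactant; ×3 to match 3 H2O(g) in the target): (-3)·(-241.8) = +725.4 kJ
delta H = (3)·(-296.8) + (-3)·(-241.8) = -165.0 kJ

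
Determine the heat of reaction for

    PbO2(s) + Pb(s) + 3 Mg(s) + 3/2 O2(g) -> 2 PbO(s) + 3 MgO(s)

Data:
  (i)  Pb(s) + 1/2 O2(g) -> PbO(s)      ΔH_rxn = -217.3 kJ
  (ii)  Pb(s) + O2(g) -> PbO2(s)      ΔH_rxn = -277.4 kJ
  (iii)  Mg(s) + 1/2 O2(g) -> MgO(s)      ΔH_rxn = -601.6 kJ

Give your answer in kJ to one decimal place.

(i) × 2: (2)·(-217.3) = -434.6 kJ
(ii) reversed: +277.4 kJ
(iii) × 3: (3)·(-601.6) = -1804.8 kJ
ΔH_rxn = (-434.6) + (+277.4) + (-1804.8) = -1962.0 kJ

ΔH_rxn = -1962.0 kJ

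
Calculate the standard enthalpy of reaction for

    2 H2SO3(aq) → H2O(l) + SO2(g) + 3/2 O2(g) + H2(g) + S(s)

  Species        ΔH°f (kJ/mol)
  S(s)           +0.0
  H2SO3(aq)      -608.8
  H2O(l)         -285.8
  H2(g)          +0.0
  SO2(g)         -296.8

ΔHrxn = 635.0 kJ/mol

ΔH°rxn = Σ nΔHf°(products) − Σ nΔHf°(reactants).
Products: 1·(-285.8) + 1·(-296.8) + 3/2·(+0.0) + 1·(+0.0) + 1·(+0.0) = -582.6
Reactants: 2·(-608.8) = -1217.6
ΔHrxn = (-582.6) − (-1217.6) = 635.0 kJ/mol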